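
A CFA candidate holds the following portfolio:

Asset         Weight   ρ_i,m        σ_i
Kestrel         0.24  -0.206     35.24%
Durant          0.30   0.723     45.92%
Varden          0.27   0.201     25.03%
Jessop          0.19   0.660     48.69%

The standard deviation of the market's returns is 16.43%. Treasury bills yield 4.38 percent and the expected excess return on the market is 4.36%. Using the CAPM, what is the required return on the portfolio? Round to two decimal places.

β_Kestrel = -0.206 × 35.24% / 16.43% = -0.4418
β_Durant = 0.723 × 45.92% / 16.43% = 2.0207
β_Varden = 0.201 × 25.03% / 16.43% = 0.3062
β_Jessop = 0.660 × 48.69% / 16.43% = 1.9559
β_P = Σ w_i β_i = 0.24×-0.4418 + 0.30×2.0207 + 0.27×0.3062 + 0.19×1.9559 = 0.9545
E(R_P) = R_f + β_P × MRP = 4.38% + 0.9545 × 4.36% = 8.54%

8.54%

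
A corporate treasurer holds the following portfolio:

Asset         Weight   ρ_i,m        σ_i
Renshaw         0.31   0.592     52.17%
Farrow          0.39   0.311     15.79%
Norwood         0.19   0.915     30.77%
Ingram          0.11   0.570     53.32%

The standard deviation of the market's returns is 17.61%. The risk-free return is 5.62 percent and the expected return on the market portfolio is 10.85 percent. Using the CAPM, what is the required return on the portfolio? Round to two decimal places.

11.61%

β_Renshaw = 0.592 × 52.17% / 17.61% = 1.7538
β_Farrow = 0.311 × 15.79% / 17.61% = 0.2789
β_Norwood = 0.915 × 30.77% / 17.61% = 1.5988
β_Ingram = 0.570 × 53.32% / 17.61% = 1.7259
β_P = Σ w_i β_i = 0.31×1.7538 + 0.39×0.2789 + 0.19×1.5988 + 0.11×1.7259 = 1.1461
MRP = 10.85% − 5.62% = 5.23%
E(R_P) = R_f + β_P × MRP = 5.62% + 1.1461 × 5.23% = 11.61%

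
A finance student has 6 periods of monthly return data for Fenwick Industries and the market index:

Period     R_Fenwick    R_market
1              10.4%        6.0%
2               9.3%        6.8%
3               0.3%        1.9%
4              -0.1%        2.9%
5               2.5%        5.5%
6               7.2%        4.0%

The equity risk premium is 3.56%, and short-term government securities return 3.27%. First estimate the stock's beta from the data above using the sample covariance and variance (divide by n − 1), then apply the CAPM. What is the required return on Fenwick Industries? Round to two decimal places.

10.11%

Mean R_i = (10.4 + 9.3 + 0.3 − 0.1 + 2.5 + 7.2) / 6 = 4.9333%
Mean R_m = (6.0 + 6.8 + 1.9 + 2.9 + 5.5 + 4.0) / 6 = 4.5167%
Σ(R_i − R̄_i)(R_m − R̄_m) = 34.7767  ⇒  Cov = 34.7767 / 5 = 6.9553
Σ(R_m − R̄_m)² = 18.1083  ⇒  Var(R_m) = 18.1083 / 5 = 3.6217
β = Cov / Var(R_m) = 6.9553 / 3.6217 = 1.9205
E(R) = R_f + β × MRP = 3.27% + 1.9205 × 3.56% = 10.11%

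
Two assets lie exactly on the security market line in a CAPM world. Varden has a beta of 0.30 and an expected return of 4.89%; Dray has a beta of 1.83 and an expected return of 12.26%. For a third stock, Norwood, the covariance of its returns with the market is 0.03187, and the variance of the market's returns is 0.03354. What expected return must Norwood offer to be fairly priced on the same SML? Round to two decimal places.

MRP = (12.26% − 4.89%) / (1.83 − 0.30) = 4.8170%
R_f = 4.89% − 0.30 × 4.8170% = 3.4449%
β_Norwood = Cov / Var(R_m) = 0.03187 / 0.03354 = 0.9502
E(R_Norwood) = R_f + β × MRP = 3.4449% + 0.9502 × 4.8170% = 8.02%

8.02%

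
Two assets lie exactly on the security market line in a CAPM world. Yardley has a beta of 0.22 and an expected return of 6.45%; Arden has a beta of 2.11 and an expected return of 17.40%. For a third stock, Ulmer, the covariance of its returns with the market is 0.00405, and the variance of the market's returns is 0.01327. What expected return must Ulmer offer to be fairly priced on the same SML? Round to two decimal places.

6.94%

MRP = (17.40% − 6.45%) / (2.11 − 0.22) = 5.7937%
R_f = 6.45% − 0.22 × 5.7937% = 5.1754%
β_Ulmer = Cov / Var(R_m) = 0.00405 / 0.01327 = 0.3052
E(R_Ulmer) = R_f + β × MRP = 5.1754% + 0.3052 × 5.7937% = 6.94%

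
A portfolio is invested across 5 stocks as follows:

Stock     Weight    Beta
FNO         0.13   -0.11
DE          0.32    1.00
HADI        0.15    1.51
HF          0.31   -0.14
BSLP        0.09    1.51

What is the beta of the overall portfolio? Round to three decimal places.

0.625

β_P = Σ w_i β_i = 0.13×-0.11 + 0.32×1.00 + 0.15×1.51 + 0.31×-0.14 + 0.09×1.51 = 0.6247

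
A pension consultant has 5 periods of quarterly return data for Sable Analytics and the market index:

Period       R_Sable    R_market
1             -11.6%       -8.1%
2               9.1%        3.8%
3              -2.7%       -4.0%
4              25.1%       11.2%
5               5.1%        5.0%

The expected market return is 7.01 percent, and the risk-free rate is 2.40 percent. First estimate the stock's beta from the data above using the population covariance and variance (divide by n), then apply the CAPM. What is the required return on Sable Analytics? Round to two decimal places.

Mean R_i = (-11.6 + 9.1 − 2.7 + 25.1 + 5.1) / 5 = 5.0000%
Mean R_m = (-8.1 + 3.8 − 4.0 + 11.2 + 5.0) / 5 = 1.5800%
Σ(R_i − R̄_i)(R_m − R̄_m) = 406.4600  ⇒  Cov = 406.4600 / 5 = 81.2920
Σ(R_m − R̄_m)² = 234.0080  ⇒  Var(R_m) = 234.0080 / 5 = 46.8016
β = Cov / Var(R_m) = 81.2920 / 46.8016 = 1.7369
MRP = 7.01% − 2.40% = 4.61%
E(R) = R_f + β × MRP = 2.40% + 1.7369 × 4.61% = 10.41%

10.41%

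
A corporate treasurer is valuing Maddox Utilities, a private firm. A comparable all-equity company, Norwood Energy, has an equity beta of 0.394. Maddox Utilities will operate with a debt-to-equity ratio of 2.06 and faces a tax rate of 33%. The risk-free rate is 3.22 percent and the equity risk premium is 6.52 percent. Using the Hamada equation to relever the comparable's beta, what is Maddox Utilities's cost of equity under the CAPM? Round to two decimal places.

9.33%

β_L = β_U × [1 + (1 − t)(D/E)] = 0.394 × [1 + (1 − 0.33) × 2.06]
    = 0.394 × [1 + 0.67 × 2.06] = 0.394 × 2.3802 = 0.9378
E(R) = R_f + β_L × MRP = 3.22% + 0.9378 × 6.52% = 9.33%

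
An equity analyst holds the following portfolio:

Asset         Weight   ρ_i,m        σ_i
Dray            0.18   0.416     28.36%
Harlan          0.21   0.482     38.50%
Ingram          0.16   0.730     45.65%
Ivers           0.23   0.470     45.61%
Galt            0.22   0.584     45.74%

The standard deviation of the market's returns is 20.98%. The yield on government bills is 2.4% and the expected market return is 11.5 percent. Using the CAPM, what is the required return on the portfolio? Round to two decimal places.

12.01%

β_Dray = 0.416 × 28.36% / 20.98% = 0.5623
β_Harlan = 0.482 × 38.50% / 20.98% = 0.8845
β_Ingram = 0.730 × 45.65% / 20.98% = 1.5884
β_Ivers = 0.470 × 45.61% / 20.98% = 1.0218
β_Galt = 0.584 × 45.74% / 20.98% = 1.2732
β_P = Σ w_i β_i = 0.18×0.5623 + 0.21×0.8845 + 0.16×1.5884 + 0.23×1.0218 + 0.22×1.2732 = 1.0562
MRP = 11.5% − 2.4% = 9.10%
E(R_P) = R_f + β_P × MRP = 2.4% + 1.0562 × 9.1% = 12.01%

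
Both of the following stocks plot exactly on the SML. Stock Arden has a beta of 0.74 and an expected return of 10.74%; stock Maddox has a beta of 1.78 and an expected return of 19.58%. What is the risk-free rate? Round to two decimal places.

Both satisfy E(R) = R_f + β·MRP, so the slope of the SML is
MRP = (19.58% − 10.74%) / (1.78 − 0.74) = 8.84% / 1.04 = 8.5000%
R_f = E(R_Arden) − β_Arden·MRP = 10.74% − 0.74 × 8.5000% = 4.4500%

4.45%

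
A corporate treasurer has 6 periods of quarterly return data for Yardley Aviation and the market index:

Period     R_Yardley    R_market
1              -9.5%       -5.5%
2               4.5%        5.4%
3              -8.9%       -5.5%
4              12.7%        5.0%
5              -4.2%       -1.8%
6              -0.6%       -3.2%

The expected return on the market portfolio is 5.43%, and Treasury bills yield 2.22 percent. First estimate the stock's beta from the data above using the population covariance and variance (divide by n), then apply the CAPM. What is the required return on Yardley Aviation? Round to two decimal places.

Mean R_i = (-9.5 + 4.5 − 8.9 + 12.7 − 4.2 − 0.6) / 6 = -1.0000%
Mean R_m = (-5.5 + 5.4 − 5.5 + 5.0 − 1.8 − 3.2) / 6 = -0.9333%
Σ(R_i − R̄_i)(R_m − R̄_m) = 192.8800  ⇒  Cov = 192.8800 / 6 = 32.1467
Σ(R_m − R̄_m)² = 122.9133  ⇒  Var(R_m) = 122.9133 / 6 = 20.4856
β = Cov / Var(R_m) = 32.1467 / 20.4856 = 1.5692
MRP = 5.43% − 2.22% = 3.21%
E(R) = R_f + β × MRP = 2.22% + 1.5692 × 3.21% = 7.26%

7.26%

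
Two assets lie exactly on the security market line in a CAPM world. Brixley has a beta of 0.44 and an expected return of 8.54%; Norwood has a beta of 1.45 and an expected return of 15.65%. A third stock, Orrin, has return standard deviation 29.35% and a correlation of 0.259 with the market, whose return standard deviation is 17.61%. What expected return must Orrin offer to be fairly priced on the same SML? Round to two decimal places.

8.48%

MRP = (15.65% − 8.54%) / (1.45 − 0.44) = 7.0396%
R_f = 8.54% − 0.44 × 7.0396% = 5.4426%
β_Orrin = ρ·σ_i/σ_m = 0.259 × 29.35 / 17.61 = 0.4317
E(R_Orrin) = R_f + β × MRP = 5.4426% + 0.4317 × 7.0396% = 8.48%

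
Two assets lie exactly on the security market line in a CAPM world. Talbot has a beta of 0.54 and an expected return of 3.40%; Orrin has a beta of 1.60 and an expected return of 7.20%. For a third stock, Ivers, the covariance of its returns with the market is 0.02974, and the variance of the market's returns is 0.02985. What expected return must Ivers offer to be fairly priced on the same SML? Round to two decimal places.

MRP = (7.20% − 3.40%) / (1.60 − 0.54) = 3.5849%
R_f = 3.40% − 0.54 × 3.5849% = 1.4642%
β_Ivers = Cov / Var(R_m) = 0.02974 / 0.02985 = 0.9963
E(R_Ivers) = R_f + β × MRP = 1.4642% + 0.9963 × 3.5849% = 5.04%

5.04%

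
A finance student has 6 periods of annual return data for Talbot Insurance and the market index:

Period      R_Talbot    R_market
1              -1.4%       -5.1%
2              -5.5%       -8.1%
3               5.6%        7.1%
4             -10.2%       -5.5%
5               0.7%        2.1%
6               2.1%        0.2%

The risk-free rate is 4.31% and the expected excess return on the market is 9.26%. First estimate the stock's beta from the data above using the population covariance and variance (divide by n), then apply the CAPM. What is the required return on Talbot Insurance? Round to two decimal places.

12.07%

Mean R_i = (-1.4 − 5.5 + 5.6 − 10.2 + 0.7 + 2.1) / 6 = -1.4500%
Mean R_m = (-5.1 − 8.1 + 7.1 − 5.5 + 2.1 + 0.2) / 6 = -1.5500%
Σ(R_i − R̄_i)(R_m − R̄_m) = 135.9550  ⇒  Cov = 135.9550 / 6 = 22.6592
Σ(R_m − R̄_m)² = 162.3150  ⇒  Var(R_m) = 162.3150 / 6 = 27.0525
β = Cov / Var(R_m) = 22.6592 / 27.0525 = 0.8376
E(R) = R_f + β × MRP = 4.31% + 0.8376 × 9.26% = 12.07%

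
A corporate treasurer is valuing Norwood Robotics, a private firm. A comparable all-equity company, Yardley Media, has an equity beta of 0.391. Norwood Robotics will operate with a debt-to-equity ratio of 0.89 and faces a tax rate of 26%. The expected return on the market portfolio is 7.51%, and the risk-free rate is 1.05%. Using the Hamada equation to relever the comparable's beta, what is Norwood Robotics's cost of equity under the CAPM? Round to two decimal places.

β_L = β_U × [1 + (1 − t)(D/E)] = 0.391 × [1 + (1 − 0.26) × 0.89]
    = 0.391 × [1 + 0.74 × 0.89] = 0.391 × 1.6586 = 0.6485
MRP = 7.51% − 1.05% = 6.46%
E(R) = R_f + β_L × MRP = 1.05% + 0.6485 × 6.46% = 5.24%

5.24%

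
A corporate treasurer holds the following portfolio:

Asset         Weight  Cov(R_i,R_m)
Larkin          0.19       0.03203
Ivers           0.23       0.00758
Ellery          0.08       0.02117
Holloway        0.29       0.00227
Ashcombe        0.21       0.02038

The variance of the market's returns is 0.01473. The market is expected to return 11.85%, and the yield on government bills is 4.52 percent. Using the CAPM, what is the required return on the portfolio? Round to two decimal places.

11.72%

β_Larkin = 0.03203 / 0.01473 = 2.1745
β_Ivers = 0.00758 / 0.01473 = 0.5146
β_Ellery = 0.02117 / 0.01473 = 1.4372
β_Holloway = 0.00227 / 0.01473 = 0.1541
β_Ashcombe = 0.02038 / 0.01473 = 1.3836
β_P = Σ w_i β_i = 0.19×2.1745 + 0.23×0.5146 + 0.08×1.4372 + 0.29×0.1541 + 0.21×1.3836 = 0.9817
MRP = 11.85% − 4.52% = 7.33%
E(R_P) = R_f + β_P × MRP = 4.52% + 0.9817 × 7.33% = 11.72%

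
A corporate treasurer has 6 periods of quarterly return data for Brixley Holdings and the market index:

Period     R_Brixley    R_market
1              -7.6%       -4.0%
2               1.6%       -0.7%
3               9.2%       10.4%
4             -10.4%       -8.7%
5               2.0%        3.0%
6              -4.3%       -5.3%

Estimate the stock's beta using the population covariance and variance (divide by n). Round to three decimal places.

Mean R_i = (-7.6 + 1.6 + 9.2 − 10.4 + 2.0 − 4.3) / 6 = -1.5833%
Mean R_m = (-4.0 − 0.7 + 10.4 − 8.7 + 3.0 − 5.3) / 6 = -0.8833%
Σ(R_i − R̄_i)(R_m − R̄_m) = 235.8383  ⇒  Cov = 235.8383 / 6 = 39.3064
Σ(R_m − R̄_m)² = 232.7483  ⇒  Var(R_m) = 232.7483 / 6 = 38.7914
β = Cov / Var(R_m) = 39.3064 / 38.7914 = 1.0133

1.013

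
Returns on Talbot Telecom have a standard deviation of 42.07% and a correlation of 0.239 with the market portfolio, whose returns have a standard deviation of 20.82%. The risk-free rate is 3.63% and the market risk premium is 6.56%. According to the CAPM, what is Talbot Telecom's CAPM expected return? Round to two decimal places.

6.80%

β = ρ × σ_i / σ_m = 0.239 × 42.07% / 20.82% = 0.4829
E(R) = 3.63% + 0.4829 × 6.56% = 6.80%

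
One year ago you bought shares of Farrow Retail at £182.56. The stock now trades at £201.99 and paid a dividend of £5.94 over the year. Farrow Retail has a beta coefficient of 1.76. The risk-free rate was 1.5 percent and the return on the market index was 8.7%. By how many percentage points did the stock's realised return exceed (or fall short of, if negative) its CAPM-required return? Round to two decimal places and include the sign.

Realised HPR = (P1 + D1 − P0) / P0 = (201.99 + 5.94 − 182.56) / 182.56 = 25.37 / 182.56 = 13.8968%
MRP = 8.7% − 1.5% = 7.20%
CAPM required = R_f + β·MRP = 1.5% + 1.76 × 7.2% = 14.1720%
α = realised − required = 13.8968% − 14.1720% = -0.28%

-0.28%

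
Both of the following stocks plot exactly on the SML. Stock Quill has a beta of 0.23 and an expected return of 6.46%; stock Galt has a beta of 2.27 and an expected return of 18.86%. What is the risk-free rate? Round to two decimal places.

5.06%

Both satisfy E(R) = R_f + β·MRP, so the slope of the SML is
MRP = (18.86% − 6.46%) / (2.27 − 0.23) = 12.40% / 2.04 = 6.0784%
R_f = E(R_Quill) − β_Quill·MRP = 6.46% − 0.23 × 6.0784% = 5.0620%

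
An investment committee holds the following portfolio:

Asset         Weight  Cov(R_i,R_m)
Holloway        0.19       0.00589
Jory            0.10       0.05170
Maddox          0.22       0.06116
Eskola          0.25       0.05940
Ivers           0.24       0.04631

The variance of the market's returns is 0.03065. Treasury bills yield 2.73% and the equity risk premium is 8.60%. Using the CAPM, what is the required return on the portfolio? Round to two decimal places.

15.56%

β_Holloway = 0.00589 / 0.03065 = 0.1922
β_Jory = 0.05170 / 0.03065 = 1.6868
β_Maddox = 0.06116 / 0.03065 = 1.9954
β_Eskola = 0.05940 / 0.03065 = 1.9380
β_Ivers = 0.04631 / 0.03065 = 1.5109
β_P = Σ w_i β_i = 0.19×0.1922 + 0.10×1.6868 + 0.22×1.9954 + 0.25×1.9380 + 0.24×1.5109 = 1.4913
E(R_P) = R_f + β_P × MRP = 2.73% + 1.4913 × 8.60% = 15.56%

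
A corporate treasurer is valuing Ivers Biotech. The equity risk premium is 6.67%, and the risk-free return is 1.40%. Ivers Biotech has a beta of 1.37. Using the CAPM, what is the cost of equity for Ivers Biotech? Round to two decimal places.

10.54%

E(R) = R_f + β × MRP = 1.40% + 1.37 × 6.67% = 10.54%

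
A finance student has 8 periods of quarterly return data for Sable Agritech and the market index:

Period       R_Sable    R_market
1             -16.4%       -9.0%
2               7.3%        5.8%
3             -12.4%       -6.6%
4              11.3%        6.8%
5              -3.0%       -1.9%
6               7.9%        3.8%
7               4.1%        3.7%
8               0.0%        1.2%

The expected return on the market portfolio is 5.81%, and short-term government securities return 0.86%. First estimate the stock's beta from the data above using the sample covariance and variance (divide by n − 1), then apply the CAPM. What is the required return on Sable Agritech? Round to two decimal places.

9.26%

Mean R_i = (-16.4 + 7.3 − 12.4 + 11.3 − 3.0 + 7.9 + 4.1 + 0.0) / 8 = -0.1500%
Mean R_m = (-9.0 + 5.8 − 6.6 + 6.8 − 1.9 + 3.8 + 3.7 + 1.2) / 8 = 0.4750%
Σ(R_i − R̄_i)(R_m − R̄_m) = 400.0800  ⇒  Cov = 400.0800 / 7 = 57.1543
Σ(R_m − R̄_m)² = 235.8150  ⇒  Var(R_m) = 235.8150 / 7 = 33.6879
β = Cov / Var(R_m) = 57.1543 / 33.6879 = 1.6966
MRP = 5.81% − 0.86% = 4.95%
E(R) = R_f + β × MRP = 0.86% + 1.6966 × 4.95% = 9.26%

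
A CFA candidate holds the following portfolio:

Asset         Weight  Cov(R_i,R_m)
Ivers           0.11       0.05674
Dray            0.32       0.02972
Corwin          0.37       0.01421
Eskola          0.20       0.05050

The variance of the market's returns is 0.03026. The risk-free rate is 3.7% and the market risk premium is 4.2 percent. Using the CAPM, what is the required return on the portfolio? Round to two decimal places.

8.02%

β_Ivers = 0.05674 / 0.03026 = 1.8751
β_Dray = 0.02972 / 0.03026 = 0.9822
β_Corwin = 0.01421 / 0.03026 = 0.4696
β_Eskola = 0.05050 / 0.03026 = 1.6689
β_P = Σ w_i β_i = 0.11×1.8751 + 0.32×0.9822 + 0.37×0.4696 + 0.20×1.6689 = 1.0281
E(R_P) = R_f + β_P × MRP = 3.7% + 1.0281 × 4.2% = 8.02%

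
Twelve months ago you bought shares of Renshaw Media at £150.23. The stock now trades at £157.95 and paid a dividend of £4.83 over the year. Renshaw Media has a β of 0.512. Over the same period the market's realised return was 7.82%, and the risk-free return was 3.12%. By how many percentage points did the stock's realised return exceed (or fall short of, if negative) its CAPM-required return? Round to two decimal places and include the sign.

+2.83%

Realised HPR = (P1 + D1 − P0) / P0 = (157.95 + 4.83 − 150.23) / 150.23 = 12.55 / 150.23 = 8.3539%
MRP = 7.82% − 3.12% = 4.70%
CAPM required = R_f + β·MRP = 3.12% + 0.512 × 4.70% = 5.52640%
α = realised − required = 8.3539% − 5.52640% = +2.83%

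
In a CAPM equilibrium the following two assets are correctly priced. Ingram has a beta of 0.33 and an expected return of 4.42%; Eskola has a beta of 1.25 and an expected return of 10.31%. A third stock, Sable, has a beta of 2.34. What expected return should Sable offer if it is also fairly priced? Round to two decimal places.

MRP (SML slope) = (10.31% − 4.42%) / (1.25 − 0.33) = 5.89% / 0.92 = 6.4022%
R_f (intercept) = 4.42% − 0.33 × 6.4022% = 2.3073%
E(R_Sable) = R_f + β × MRP = 2.3073% + 2.34 × 6.4022% = 17.29%

17.29%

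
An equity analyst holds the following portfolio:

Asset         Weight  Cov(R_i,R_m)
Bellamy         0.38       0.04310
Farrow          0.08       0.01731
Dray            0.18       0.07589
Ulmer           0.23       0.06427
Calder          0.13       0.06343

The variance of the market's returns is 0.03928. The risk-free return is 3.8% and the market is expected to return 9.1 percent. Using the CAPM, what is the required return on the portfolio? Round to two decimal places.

β_Bellamy = 0.04310 / 0.03928 = 1.0973
β_Farrow = 0.01731 / 0.03928 = 0.4407
β_Dray = 0.07589 / 0.03928 = 1.9320
β_Ulmer = 0.06427 / 0.03928 = 1.6362
β_Calder = 0.06343 / 0.03928 = 1.6148
β_P = Σ w_i β_i = 0.38×1.0973 + 0.08×0.4407 + 0.18×1.9320 + 0.23×1.6362 + 0.13×1.6148 = 1.3862
MRP = 9.1% − 3.8% = 5.30%
E(R_P) = R_f + β_P × MRP = 3.8% + 1.3862 × 5.3% = 11.15%

11.15%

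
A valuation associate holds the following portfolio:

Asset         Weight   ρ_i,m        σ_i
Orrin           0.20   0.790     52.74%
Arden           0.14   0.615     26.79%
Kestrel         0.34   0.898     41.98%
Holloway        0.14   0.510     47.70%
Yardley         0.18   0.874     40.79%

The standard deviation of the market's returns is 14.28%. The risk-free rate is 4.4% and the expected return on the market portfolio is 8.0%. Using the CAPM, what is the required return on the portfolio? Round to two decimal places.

12.79%

β_Orrin = 0.790 × 52.74% / 14.28% = 2.9177
β_Arden = 0.615 × 26.79% / 14.28% = 1.1538
β_Kestrel = 0.898 × 41.98% / 14.28% = 2.6399
β_Holloway = 0.510 × 47.70% / 14.28% = 1.7036
β_Yardley = 0.874 × 40.79% / 14.28% = 2.4965
β_P = Σ w_i β_i = 0.20×2.9177 + 0.14×1.1538 + 0.34×2.6399 + 0.14×1.7036 + 0.18×2.4965 = 2.3305
MRP = 8.0% − 4.4% = 3.60%
E(R_P) = R_f + β_P × MRP = 4.4% + 2.3305 × 3.6% = 12.79%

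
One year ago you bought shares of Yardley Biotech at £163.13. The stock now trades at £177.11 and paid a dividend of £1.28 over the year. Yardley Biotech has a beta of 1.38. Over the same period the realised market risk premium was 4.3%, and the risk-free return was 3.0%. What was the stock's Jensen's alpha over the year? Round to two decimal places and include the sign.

Realised HPR = (P1 + D1 − P0) / P0 = (177.11 + 1.28 − 163.13) / 163.13 = 15.26 / 163.13 = 9.3545%
CAPM required = R_f + β·MRP = 3.0% + 1.38 × 4.3% = 8.9340%
α = realised − required = 9.3545% − 8.9340% = +0.42%

+0.42%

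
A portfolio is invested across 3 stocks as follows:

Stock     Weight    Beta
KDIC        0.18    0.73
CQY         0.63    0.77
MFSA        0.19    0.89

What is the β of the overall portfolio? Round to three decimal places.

β_P = Σ w_i β_i = 0.18×0.73 + 0.63×0.77 + 0.19×0.89 = 0.7856

0.786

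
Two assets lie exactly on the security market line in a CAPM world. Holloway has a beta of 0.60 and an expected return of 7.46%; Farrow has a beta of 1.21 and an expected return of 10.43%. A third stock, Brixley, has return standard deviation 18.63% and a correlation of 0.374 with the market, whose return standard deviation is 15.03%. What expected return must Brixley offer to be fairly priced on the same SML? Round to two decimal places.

6.80%

MRP = (10.43% − 7.46%) / (1.21 − 0.60) = 4.8689%
R_f = 7.46% − 0.60 × 4.8689% = 4.5387%
β_Brixley = ρ·σ_i/σ_m = 0.374 × 18.63 / 15.03 = 0.4636
E(R_Brixley) = R_f + β × MRP = 4.5387% + 0.4636 × 4.8689% = 6.80%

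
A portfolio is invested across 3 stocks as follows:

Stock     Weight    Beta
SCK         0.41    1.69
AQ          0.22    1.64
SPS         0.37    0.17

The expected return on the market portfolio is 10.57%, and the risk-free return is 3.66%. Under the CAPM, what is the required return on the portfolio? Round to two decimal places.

11.38%

β_P = Σ w_i β_i = 0.41×1.69 + 0.22×1.64 + 0.37×0.17 = 1.1166
MRP = 10.57% − 3.66% = 6.91%
E(R_P) = R_f + β_P × MRP = 3.66% + 1.1166 × 6.91% = 11.38%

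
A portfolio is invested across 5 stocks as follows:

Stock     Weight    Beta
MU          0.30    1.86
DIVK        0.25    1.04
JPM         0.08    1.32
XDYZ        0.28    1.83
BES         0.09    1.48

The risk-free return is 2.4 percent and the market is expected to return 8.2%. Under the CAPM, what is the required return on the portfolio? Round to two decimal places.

11.50%

β_P = Σ w_i β_i = 0.30×1.86 + 0.25×1.04 + 0.08×1.32 + 0.28×1.83 + 0.09×1.48 = 1.5692
MRP = 8.2% − 2.4% = 5.80%
E(R_P) = R_f + β_P × MRP = 2.4% + 1.5692 × 5.8% = 11.50%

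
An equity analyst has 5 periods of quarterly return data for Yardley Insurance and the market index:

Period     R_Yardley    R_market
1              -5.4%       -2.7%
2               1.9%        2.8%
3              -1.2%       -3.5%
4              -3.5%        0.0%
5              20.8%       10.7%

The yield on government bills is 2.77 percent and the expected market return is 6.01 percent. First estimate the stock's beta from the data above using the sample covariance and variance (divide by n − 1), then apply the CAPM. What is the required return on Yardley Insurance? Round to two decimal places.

8.41%

Mean R_i = (-5.4 + 1.9 − 1.2 − 3.5 + 20.8) / 5 = 2.5200%
Mean R_m = (-2.7 + 2.8 − 3.5 + 0.0 + 10.7) / 5 = 1.4600%
Σ(R_i − R̄_i)(R_m − R̄_m) = 228.2640  ⇒  Cov = 228.2640 / 4 = 57.0660
Σ(R_m − R̄_m)² = 131.2120  ⇒  Var(R_m) = 131.2120 / 4 = 32.8030
β = Cov / Var(R_m) = 57.0660 / 32.8030 = 1.7397
MRP = 6.01% − 2.77% = 3.24%
E(R) = R_f + β × MRP = 2.77% + 1.7397 × 3.24% = 8.41%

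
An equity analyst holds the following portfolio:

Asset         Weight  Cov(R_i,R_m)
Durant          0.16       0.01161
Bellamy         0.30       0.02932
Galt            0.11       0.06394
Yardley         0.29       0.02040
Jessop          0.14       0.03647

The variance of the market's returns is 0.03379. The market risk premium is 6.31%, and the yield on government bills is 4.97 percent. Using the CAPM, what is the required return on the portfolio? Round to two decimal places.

β_Durant = 0.01161 / 0.03379 = 0.3436
β_Bellamy = 0.02932 / 0.03379 = 0.8677
β_Galt = 0.06394 / 0.03379 = 1.8923
β_Yardley = 0.02040 / 0.03379 = 0.6037
β_Jessop = 0.03647 / 0.03379 = 1.0793
β_P = Σ w_i β_i = 0.16×0.3436 + 0.30×0.8677 + 0.11×1.8923 + 0.29×0.6037 + 0.14×1.0793 = 0.8496
E(R_P) = R_f + β_P × MRP = 4.97% + 0.8496 × 6.31% = 10.33%

10.33%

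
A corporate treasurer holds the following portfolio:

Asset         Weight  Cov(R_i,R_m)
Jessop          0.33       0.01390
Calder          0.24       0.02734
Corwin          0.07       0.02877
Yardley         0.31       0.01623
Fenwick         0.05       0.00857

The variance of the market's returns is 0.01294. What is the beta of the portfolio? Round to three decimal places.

β_Jessop = 0.01390 / 0.01294 = 1.0742
β_Calder = 0.02734 / 0.01294 = 2.1128
β_Corwin = 0.02877 / 0.01294 = 2.2233
β_Yardley = 0.01623 / 0.01294 = 1.2543
β_Fenwick = 0.00857 / 0.01294 = 0.6623
β_P = Σ w_i β_i = 0.33×1.0742 + 0.24×2.1128 + 0.07×2.2233 + 0.31×1.2543 + 0.05×0.6623 = 1.4391

1.439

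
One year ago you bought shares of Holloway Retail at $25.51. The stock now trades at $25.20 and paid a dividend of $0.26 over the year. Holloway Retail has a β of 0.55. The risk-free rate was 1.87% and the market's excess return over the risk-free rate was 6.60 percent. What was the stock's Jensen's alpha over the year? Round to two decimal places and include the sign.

Realised HPR = (P1 + D1 − P0) / P0 = (25.20 + 0.26 − 25.51) / 25.51 = -0.05 / 25.51 = -0.1960%
CAPM required = R_f + β·MRP = 1.87% + 0.55 × 6.60% = 5.5000%
α = realised − required = -0.1960% − 5.5000% = -5.70%

-5.70%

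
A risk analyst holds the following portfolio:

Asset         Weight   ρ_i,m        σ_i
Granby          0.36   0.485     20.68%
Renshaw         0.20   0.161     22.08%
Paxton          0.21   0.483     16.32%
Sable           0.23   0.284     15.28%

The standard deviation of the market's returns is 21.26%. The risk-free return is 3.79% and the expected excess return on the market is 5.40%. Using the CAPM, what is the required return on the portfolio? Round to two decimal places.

β_Granby = 0.485 × 20.68% / 21.26% = 0.4718
β_Renshaw = 0.161 × 22.08% / 21.26% = 0.1672
β_Paxton = 0.483 × 16.32% / 21.26% = 0.3708
β_Sable = 0.284 × 15.28% / 21.26% = 0.2041
β_P = Σ w_i β_i = 0.36×0.4718 + 0.20×0.1672 + 0.21×0.3708 + 0.23×0.2041 = 0.3281
E(R_P) = R_f + β_P × MRP = 3.79% + 0.3281 × 5.40% = 5.56%

5.56%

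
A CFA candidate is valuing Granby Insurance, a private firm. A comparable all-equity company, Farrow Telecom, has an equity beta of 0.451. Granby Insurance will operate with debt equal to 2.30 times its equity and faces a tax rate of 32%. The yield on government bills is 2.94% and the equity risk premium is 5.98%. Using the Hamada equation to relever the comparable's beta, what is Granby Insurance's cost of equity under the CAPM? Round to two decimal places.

β_L = β_U × [1 + (1 − t)(D/E)] = 0.451 × [1 + (1 − 0.32) × 2.30]
    = 0.451 × [1 + 0.68 × 2.30] = 0.451 × 2.5640 = 1.1564
E(R) = R_f + β_L × MRP = 2.94% + 1.1564 × 5.98% = 9.86%

9.86%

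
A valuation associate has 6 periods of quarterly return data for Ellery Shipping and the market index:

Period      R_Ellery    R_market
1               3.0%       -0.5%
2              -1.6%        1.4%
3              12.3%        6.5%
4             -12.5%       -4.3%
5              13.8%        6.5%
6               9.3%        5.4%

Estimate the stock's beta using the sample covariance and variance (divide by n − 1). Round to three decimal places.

2.159

Mean R_i = (3.0 − 1.6 + 12.3 − 12.5 + 13.8 + 9.3) / 6 = 4.0500%
Mean R_m = (-0.5 + 1.4 + 6.5 − 4.3 + 6.5 + 5.4) / 6 = 2.5000%
Σ(R_i − R̄_i)(R_m − R̄_m) = 209.1300  ⇒  Cov = 209.1300 / 5 = 41.8260
Σ(R_m − R̄_m)² = 96.8600  ⇒  Var(R_m) = 96.8600 / 5 = 19.3720
β = Cov / Var(R_m) = 41.8260 / 19.3720 = 2.1591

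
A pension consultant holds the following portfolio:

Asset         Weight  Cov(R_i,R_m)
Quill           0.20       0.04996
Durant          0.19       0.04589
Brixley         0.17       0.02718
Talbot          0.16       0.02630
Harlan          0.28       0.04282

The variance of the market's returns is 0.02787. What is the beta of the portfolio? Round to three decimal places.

β_Quill = 0.04996 / 0.02787 = 1.7926
β_Durant = 0.04589 / 0.02787 = 1.6466
β_Brixley = 0.02718 / 0.02787 = 0.9752
β_Talbot = 0.02630 / 0.02787 = 0.9437
β_Harlan = 0.04282 / 0.02787 = 1.5364
β_P = Σ w_i β_i = 0.20×1.7926 + 0.19×1.6466 + 0.17×0.9752 + 0.16×0.9437 + 0.28×1.5364 = 1.4183

1.418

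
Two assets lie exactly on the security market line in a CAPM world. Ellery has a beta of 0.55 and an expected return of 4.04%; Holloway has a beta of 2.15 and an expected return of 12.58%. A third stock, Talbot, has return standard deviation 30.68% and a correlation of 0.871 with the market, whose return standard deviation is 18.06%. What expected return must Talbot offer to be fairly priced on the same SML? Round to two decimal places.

MRP = (12.58% − 4.04%) / (2.15 − 0.55) = 5.3375%
R_f = 4.04% − 0.55 × 5.3375% = 1.1044%
β_Talbot = ρ·σ_i/σ_m = 0.871 × 30.68 / 18.06 = 1.4796
E(R_Talbot) = R_f + β × MRP = 1.1044% + 1.4796 × 5.3375% = 9.00%

9.00%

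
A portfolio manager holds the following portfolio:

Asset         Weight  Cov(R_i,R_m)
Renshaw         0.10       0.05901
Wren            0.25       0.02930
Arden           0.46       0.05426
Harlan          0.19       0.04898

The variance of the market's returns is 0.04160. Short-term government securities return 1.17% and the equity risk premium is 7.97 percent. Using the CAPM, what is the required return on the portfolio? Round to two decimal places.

10.27%

β_Renshaw = 0.05901 / 0.04160 = 1.4185
β_Wren = 0.02930 / 0.04160 = 0.7043
β_Arden = 0.05426 / 0.04160 = 1.3043
β_Harlan = 0.04898 / 0.04160 = 1.1774
β_P = Σ w_i β_i = 0.10×1.4185 + 0.25×0.7043 + 0.46×1.3043 + 0.19×1.1774 = 1.1416
E(R_P) = R_f + β_P × MRP = 1.17% + 1.1416 × 7.97% = 10.27%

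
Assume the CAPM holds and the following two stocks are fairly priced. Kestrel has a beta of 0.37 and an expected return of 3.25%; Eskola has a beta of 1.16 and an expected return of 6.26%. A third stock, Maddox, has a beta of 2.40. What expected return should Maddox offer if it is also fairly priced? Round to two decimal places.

MRP (SML slope) = (6.26% − 3.25%) / (1.16 − 0.37) = 3.01% / 0.79 = 3.8101%
R_f (intercept) = 3.25% − 0.37 × 3.8101% = 1.8403%
E(R_Maddox) = R_f + β × MRP = 1.8403% + 2.40 × 3.8101% = 10.98%

10.98%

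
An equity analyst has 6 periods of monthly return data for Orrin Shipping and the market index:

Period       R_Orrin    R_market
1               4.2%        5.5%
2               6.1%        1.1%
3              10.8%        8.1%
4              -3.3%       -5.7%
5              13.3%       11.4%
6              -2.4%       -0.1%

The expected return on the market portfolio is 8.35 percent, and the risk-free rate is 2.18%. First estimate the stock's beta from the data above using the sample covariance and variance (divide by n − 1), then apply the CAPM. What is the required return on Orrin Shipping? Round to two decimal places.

8.35%

Mean R_i = (4.2 + 6.1 + 10.8 − 3.3 + 13.3 − 2.4) / 6 = 4.7833%
Mean R_m = (5.5 + 1.1 + 8.1 − 5.7 + 11.4 − 0.1) / 6 = 3.3833%
Σ(R_i − R̄_i)(R_m − R̄_m) = 190.8583  ⇒  Cov = 190.8583 / 5 = 38.1717
Σ(R_m − R̄_m)² = 190.8483  ⇒  Var(R_m) = 190.8483 / 5 = 38.1697
β = Cov / Var(R_m) = 38.1717 / 38.1697 = 1.0001
MRP = 8.35% − 2.18% = 6.17%
E(R) = R_f + β × MRP = 2.18% + 1.0001 × 6.17% = 8.35%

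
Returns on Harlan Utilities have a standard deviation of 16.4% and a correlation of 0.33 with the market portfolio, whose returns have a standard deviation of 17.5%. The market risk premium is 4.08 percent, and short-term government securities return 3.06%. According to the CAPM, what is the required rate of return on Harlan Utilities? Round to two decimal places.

4.32%

β = ρ × σ_i / σ_m = 0.33 × 16.4% / 17.5% = 0.3093
E(R) = 3.06% + 0.3093 × 4.08% = 4.32%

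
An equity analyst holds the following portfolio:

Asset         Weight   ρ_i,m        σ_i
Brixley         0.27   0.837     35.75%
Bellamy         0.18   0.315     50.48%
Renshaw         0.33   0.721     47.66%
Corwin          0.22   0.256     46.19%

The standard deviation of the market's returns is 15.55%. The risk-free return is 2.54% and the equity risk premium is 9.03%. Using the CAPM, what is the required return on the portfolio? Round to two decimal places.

β_Brixley = 0.837 × 35.75% / 15.55% = 1.9243
β_Bellamy = 0.315 × 50.48% / 15.55% = 1.0226
β_Renshaw = 0.721 × 47.66% / 15.55% = 2.2098
β_Corwin = 0.256 × 46.19% / 15.55% = 0.7604
β_P = Σ w_i β_i = 0.27×1.9243 + 0.18×1.0226 + 0.33×2.2098 + 0.22×0.7604 = 1.6002
E(R_P) = R_f + β_P × MRP = 2.54% + 1.6002 × 9.03% = 16.99%

16.99%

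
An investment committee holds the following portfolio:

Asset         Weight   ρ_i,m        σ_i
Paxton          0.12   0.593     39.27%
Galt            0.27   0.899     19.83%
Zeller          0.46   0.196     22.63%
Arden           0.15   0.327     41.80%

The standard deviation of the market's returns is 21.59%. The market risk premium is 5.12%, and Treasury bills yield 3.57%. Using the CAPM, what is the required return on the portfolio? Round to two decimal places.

6.34%

β_Paxton = 0.593 × 39.27% / 21.59% = 1.0786
β_Galt = 0.899 × 19.83% / 21.59% = 0.8257
β_Zeller = 0.196 × 22.63% / 21.59% = 0.2054
β_Arden = 0.327 × 41.80% / 21.59% = 0.6331
β_P = Σ w_i β_i = 0.12×1.0786 + 0.27×0.8257 + 0.46×0.2054 + 0.15×0.6331 = 0.5418
E(R_P) = R_f + β_P × MRP = 3.57% + 0.5418 × 5.12% = 6.34%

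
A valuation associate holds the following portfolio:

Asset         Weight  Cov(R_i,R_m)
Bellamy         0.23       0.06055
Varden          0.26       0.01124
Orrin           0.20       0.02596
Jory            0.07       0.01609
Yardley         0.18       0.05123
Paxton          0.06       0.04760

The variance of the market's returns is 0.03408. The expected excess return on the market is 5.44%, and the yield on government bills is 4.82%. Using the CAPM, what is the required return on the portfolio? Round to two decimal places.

10.45%

β_Bellamy = 0.06055 / 0.03408 = 1.7767
β_Varden = 0.01124 / 0.03408 = 0.3298
β_Orrin = 0.02596 / 0.03408 = 0.7617
β_Jory = 0.01609 / 0.03408 = 0.4721
β_Yardley = 0.05123 / 0.03408 = 1.5032
β_Paxton = 0.04760 / 0.03408 = 1.3967
β_P = Σ w_i β_i = 0.23×1.7767 + 0.26×0.3298 + 0.20×0.7617 + 0.07×0.4721 + 0.18×1.5032 + 0.06×1.3967 = 1.0342
E(R_P) = R_f + β_P × MRP = 4.82% + 1.0342 × 5.44% = 10.45%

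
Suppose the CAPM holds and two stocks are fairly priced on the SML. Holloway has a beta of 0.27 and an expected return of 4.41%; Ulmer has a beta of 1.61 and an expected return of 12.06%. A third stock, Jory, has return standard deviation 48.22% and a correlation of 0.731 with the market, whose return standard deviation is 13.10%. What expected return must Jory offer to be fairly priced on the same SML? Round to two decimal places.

18.23%

MRP = (12.06% − 4.41%) / (1.61 − 0.27) = 5.7090%
R_f = 4.41% − 0.27 × 5.7090% = 2.8686%
β_Jory = ρ·σ_i/σ_m = 0.731 × 48.22 / 13.10 = 2.6907
E(R_Jory) = R_f + β × MRP = 2.8686% + 2.6907 × 5.7090% = 18.23%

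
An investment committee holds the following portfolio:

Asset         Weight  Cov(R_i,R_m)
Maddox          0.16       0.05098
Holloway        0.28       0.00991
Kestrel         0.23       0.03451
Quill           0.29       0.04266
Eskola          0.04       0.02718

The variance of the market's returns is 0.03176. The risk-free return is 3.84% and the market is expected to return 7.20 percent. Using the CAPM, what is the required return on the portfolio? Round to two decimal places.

7.26%

β_Maddox = 0.05098 / 0.03176 = 1.6052
β_Holloway = 0.00991 / 0.03176 = 0.3120
β_Kestrel = 0.03451 / 0.03176 = 1.0866
β_Quill = 0.04266 / 0.03176 = 1.3432
β_Eskola = 0.02718 / 0.03176 = 0.8558
β_P = Σ w_i β_i = 0.16×1.6052 + 0.28×0.3120 + 0.23×1.0866 + 0.29×1.3432 + 0.04×0.8558 = 1.0179
MRP = 7.20% − 3.84% = 3.36%
E(R_P) = R_f + β_P × MRP = 3.84% + 1.0179 × 3.36% = 7.26%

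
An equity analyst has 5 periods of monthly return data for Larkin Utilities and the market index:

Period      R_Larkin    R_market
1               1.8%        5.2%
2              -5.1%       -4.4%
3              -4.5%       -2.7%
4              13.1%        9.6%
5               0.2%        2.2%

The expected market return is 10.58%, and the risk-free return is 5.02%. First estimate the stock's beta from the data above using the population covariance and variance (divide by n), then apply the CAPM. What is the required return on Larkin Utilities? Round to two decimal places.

11.77%

Mean R_i = (1.8 − 5.1 − 4.5 + 13.1 + 0.2) / 5 = 1.1000%
Mean R_m = (5.2 − 4.4 − 2.7 + 9.6 + 2.2) / 5 = 1.9800%
Σ(R_i − R̄_i)(R_m − R̄_m) = 159.2600  ⇒  Cov = 159.2600 / 5 = 31.8520
Σ(R_m − R̄_m)² = 131.0880  ⇒  Var(R_m) = 131.0880 / 5 = 26.2176
β = Cov / Var(R_m) = 31.8520 / 26.2176 = 1.2149
MRP = 10.58% − 5.02% = 5.56%
E(R) = R_f + β × MRP = 5.02% + 1.2149 × 5.56% = 11.77%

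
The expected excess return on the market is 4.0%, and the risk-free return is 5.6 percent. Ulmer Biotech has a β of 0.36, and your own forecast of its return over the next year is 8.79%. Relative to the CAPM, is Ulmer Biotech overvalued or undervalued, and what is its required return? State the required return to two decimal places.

Required return = R_f + β·MRP = 5.6% + 0.36 × 4.0% = 7.04%
Forecast 8.79% > required 7.04% → the stock plots above the SML → undervalued.

Undervalued; required return 7.04%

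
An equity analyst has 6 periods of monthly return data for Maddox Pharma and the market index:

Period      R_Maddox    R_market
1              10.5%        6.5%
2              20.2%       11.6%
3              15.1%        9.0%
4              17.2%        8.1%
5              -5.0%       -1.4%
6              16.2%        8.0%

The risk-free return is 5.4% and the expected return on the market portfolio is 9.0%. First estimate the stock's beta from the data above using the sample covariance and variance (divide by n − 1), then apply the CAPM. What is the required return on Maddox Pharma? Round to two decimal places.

Mean R_i = (10.5 + 20.2 + 15.1 + 17.2 − 5.0 + 16.2) / 6 = 12.3667%
Mean R_m = (6.5 + 11.6 + 9.0 + 8.1 − 1.4 + 8.0) / 6 = 6.9667%
Σ(R_i − R̄_i)(R_m − R̄_m) = 197.4633  ⇒  Cov = 197.4633 / 5 = 39.4927
Σ(R_m − R̄_m)² = 98.1733  ⇒  Var(R_m) = 98.1733 / 5 = 19.6347
β = Cov / Var(R_m) = 39.4927 / 19.6347 = 2.0114
MRP = 9.0% − 5.4% = 3.60%
E(R) = R_f + β × MRP = 5.4% + 2.0114 × 3.6% = 12.64%

12.64%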